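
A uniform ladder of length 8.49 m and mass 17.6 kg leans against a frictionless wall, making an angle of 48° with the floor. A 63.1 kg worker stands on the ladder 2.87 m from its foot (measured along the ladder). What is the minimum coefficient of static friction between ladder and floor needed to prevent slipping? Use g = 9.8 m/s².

μ_min ≈ 0.336

About the foot of the ladder:
Ladder weight 17.6×9.8 = 172.5 N acts at 4.245 m along the ladder; its horizontal arm is 4.245·cos48° = 2.84 m → τ = 489.9 N·m clockwise.
Worker: 63.1×9.8 = 618.4 N at 2.87 m → arm 1.92 m → τ = 1187 N·m clockwise.
Wall normal N acts horizontally at the top; its moment arm is the height L sinθ = 8.49·sin48° = 6.309 m, counterclockwise.
Στ = 0 ⇒ N × 6.309 = 1677 ⇒ N = 265.8 N.
ΣFx = 0 ⇒ f = N_wall = 265.8 N. ΣFy = 0 ⇒ N_floor = 790.9 N.
μ_min = f / N_floor = 265.8 / 790.9 = 0.336.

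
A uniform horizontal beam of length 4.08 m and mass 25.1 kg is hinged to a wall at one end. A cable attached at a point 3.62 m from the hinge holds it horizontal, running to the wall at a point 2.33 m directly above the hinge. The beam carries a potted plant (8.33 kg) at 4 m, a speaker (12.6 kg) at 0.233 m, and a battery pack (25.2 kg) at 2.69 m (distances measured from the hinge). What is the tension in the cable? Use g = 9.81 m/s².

T ≈ 777 N

Take moments about the hinge.
Beam weight: 25.1 × 9.81 = 246.2 N down at 2.04 m → arm 2.04 m, τ = 246.2 × 2.04 = 502.2 N·m clockwise.
Potted plant: 8.33 × 9.81 = 81.72 N down at 4 m → arm 4 m, τ = 81.72 × 4 = 326.9 N·m clockwise.
Speaker: 12.6 × 9.81 = 123.6 N down at 0.233 m → arm 0.233 m, τ = 123.6 × 0.233 = 28.8 N·m clockwise.
Battery pack: 25.2 × 9.81 = 247.2 N down at 2.69 m → arm 2.69 m, τ = 247.2 × 2.69 = 665 N·m clockwise.
Total clockwise load moment = 1523 N·m.
The cable tension T acts at 3.62 m; only its component perpendicular to the beam, T sinθ, produces torque. sinθ = h/√(h²+d²) = 2.33/√(2.33²+3.62²) = 0.5412.
Setting net torque to zero: T × 3.62 × 0.5412 = 1523 → T = 1523 / 1.959 = 777 N.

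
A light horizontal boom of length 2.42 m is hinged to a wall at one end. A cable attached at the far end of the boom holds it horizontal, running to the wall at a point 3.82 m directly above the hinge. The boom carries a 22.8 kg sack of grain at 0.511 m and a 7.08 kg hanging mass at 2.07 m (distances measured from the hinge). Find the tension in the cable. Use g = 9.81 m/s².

Choose the hinge as the axis so the unknown hinge reaction has zero arm there.
Sack of grain: 22.8 × 9.81 = 223.7 N down at 0.511 m → arm 0.511 m, τ = 223.7 × 0.511 = 114.3 N·m clockwise.
Hanging mass: 7.08 × 9.81 = 69.45 N down at 2.07 m → arm 2.07 m, τ = 69.45 × 2.07 = 143.8 N·m clockwise.
Total clockwise load moment = 258.1 N·m.
The cable tension T acts at 2.42 m; only its component perpendicular to the boom, T sinθ, produces torque. sinθ = h/√(h²+d²) = 3.82/√(3.82²+2.42²) = 0.8448.
Στ = 0 ⇒ T × 2.42 × 0.8448 = 258.1 ⇒ T = 258.1 / 2.044 = 126 N.

T ≈ 126 N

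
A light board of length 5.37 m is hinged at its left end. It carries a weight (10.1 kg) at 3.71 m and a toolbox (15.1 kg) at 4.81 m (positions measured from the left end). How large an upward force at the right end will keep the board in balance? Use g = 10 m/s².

F ≈ 205 N

Take moments about the left end.
Weight: 10.1 × 10 = 101 N down at 3.71 m → arm 3.71 m, τ = 101 × 3.71 = 374.7 N·m clockwise.
Toolbox: 15.1 × 10 = 151 N down at 4.81 m → arm 4.81 m, τ = 151 × 4.81 = 726.3 N·m clockwise.
Net moment of the loads = 1101 N·m clockwise.
The upward force F acts at the right end, arm 5.37 m, giving F × 5.37 counterclockwise.
Setting net torque to zero: F × 5.37 = 1101 → F = 1101 / 5.37 = 205 N.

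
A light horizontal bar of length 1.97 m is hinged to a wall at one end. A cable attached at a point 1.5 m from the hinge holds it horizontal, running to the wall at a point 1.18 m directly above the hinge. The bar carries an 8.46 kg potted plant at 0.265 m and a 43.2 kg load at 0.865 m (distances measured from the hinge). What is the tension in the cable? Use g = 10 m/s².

Taking torques about the hinge:
Potted plant: 8.46 × 10 = 84.6 N down at 0.265 m → arm 0.265 m, τ = 84.6 × 0.265 = 22.42 N·m clockwise.
Load: 43.2 × 10 = 432 N down at 0.865 m → arm 0.865 m, τ = 432 × 0.865 = 373.7 N·m clockwise.
Total clockwise load moment = 396.1 N·m.
The cable tension T acts at 1.5 m; only its component perpendicular to the bar, T sinθ, produces torque. sinθ = h/√(h²+d²) = 1.18/√(1.18²+1.5²) = 0.6183.
For rotational equilibrium, T × 1.5 × 0.6183 = 396.1, so T = 396.1 / 0.9274 = 427 N.

T ≈ 427 N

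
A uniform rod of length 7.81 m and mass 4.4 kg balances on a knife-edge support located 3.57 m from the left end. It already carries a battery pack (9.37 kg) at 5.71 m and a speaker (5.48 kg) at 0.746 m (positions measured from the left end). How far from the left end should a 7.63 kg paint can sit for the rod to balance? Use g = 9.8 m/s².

x ≈ 2.78 m from the left end

Choose the knife-edge support (at 3.57 m from the left end) as the axis so the support reaction has zero arm there.
Beam weight: 4.4 × 9.8 = 43.12 N down at 3.905 m → arm 0.335 m, τ = 43.12 × 0.335 = 14.45 N·m clockwise.
Battery pack: 9.37 × 9.8 = 91.83 N down at 5.71 m → arm 2.14 m, τ = 91.83 × 2.14 = 196.5 N·m clockwise.
Speaker: 5.48 × 9.8 = 53.7 N down at 0.746 m → arm 2.824 m, τ = 53.7 × 2.824 = 151.6 N·m counterclockwise.
Net moment of existing loads = 59.35 N·m clockwise.
The paint can weighs 7.63 × 9.8 = 74.77 N and must supply an equal counterclockwise moment, so its lever arm about the knife-edge support is 59.35 / 74.77 = 0.794 m.
That puts it at 3.57 − 0.794 = 2.78 m from the left end.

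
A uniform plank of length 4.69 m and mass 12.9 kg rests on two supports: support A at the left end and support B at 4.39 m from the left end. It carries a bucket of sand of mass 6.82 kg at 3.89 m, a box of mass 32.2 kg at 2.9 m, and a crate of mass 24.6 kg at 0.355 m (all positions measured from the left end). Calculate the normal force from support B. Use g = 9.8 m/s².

Sum moments about support A (its reaction then has zero moment arm).
Beam weight: 12.9 × 9.8 = 126.4 N down at 2.345 m → arm 2.345 m, τ = 126.4 × 2.345 = 296.4 N·m clockwise.
Bucket of sand: 6.82 × 9.8 = 66.84 N down at 3.89 m → arm 3.89 m, τ = 66.84 × 3.89 = 260 N·m clockwise.
Box: 32.2 × 9.8 = 315.6 N down at 2.9 m → arm 2.9 m, τ = 315.6 × 2.9 = 915.2 N·m clockwise.
Crate: 24.6 × 9.8 = 241.1 N down at 0.355 m → arm 0.355 m, τ = 241.1 × 0.355 = 85.59 N·m clockwise.
Net load moment about support A = 1557 N·m clockwise.
Reaction R at support B is upward at 4.39 m, arm 4.39 m → moment R × 4.39 counterclockwise.
Στ = 0 ⇒ R × 4.39 = 1557 ⇒ R = 355 N.

R_B ≈ 355 N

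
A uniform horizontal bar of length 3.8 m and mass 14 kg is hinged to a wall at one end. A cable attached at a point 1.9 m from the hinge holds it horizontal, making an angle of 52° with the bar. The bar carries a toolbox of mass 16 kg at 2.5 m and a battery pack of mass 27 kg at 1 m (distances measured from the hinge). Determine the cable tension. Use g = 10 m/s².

Choose the hinge as the axis so the unknown hinge reaction has zero arm there.
Beam weight: 14 × 10 = 140 N down at 1.9 m → arm 1.9 m, τ = 140 × 1.9 = 266 N·m clockwise.
Toolbox: 16 × 10 = 160 N down at 2.5 m → arm 2.5 m, τ = 160 × 2.5 = 400 N·m clockwise.
Battery pack: 27 × 10 = 270 N down at 1 m → arm 1 m, τ = 270 × 1 = 270 N·m clockwise.
Total clockwise load moment = 936 N·m.
The cable tension T acts at 1.9 m; only its component perpendicular to the bar, T sinθ, produces torque. sin 52° = 0.788.
For rotational equilibrium, T × 1.9 × 0.788 = 936, so T = 936 / 1.497 = 625 N.

T ≈ 625 N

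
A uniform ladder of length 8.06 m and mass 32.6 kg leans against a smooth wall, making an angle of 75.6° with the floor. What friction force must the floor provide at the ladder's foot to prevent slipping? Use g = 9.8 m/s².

f ≈ 41 N

Sum moments about the foot of the ladder (the floor normal and friction both act there and drop out).
Ladder weight 32.6×9.8 = 319.5 N acts at 4.03 m along the ladder; its horizontal arm is 4.03·cos75.6° = 1.002 m → τ = 320.1 N·m clockwise.
Wall normal N acts horizontally at the top; its moment arm is the height L sinθ = 8.06·sin75.6° = 7.807 m, counterclockwise.
Setting net torque to zero: N × 7.807 = 320.1 → N = 41 N.
ΣFx = 0: friction at the foot balances the wall's push, so f = N_wall = 41 N.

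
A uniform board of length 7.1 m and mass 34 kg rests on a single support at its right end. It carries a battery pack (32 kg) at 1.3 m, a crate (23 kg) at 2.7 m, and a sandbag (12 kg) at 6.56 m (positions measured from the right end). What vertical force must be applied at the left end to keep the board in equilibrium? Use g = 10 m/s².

Taking torques about the right end:
Beam weight: 34 × 10 = 340 N down at 3.55 m → arm 3.55 m, τ = 340 × 3.55 = 1207 N·m counterclockwise.
Battery pack: 32 × 10 = 320 N down at 1.3 m → arm 1.3 m, τ = 320 × 1.3 = 416 N·m counterclockwise.
Crate: 23 × 10 = 230 N down at 2.7 m → arm 2.7 m, τ = 230 × 2.7 = 621 N·m counterclockwise.
Sandbag: 12 × 10 = 120 N down at 6.56 m → arm 6.56 m, τ = 120 × 6.56 = 787.2 N·m counterclockwise.
Net moment of the loads = 3031 N·m counterclockwise.
The upward force F acts at the left end, arm 7.1 m, giving F × 7.1 clockwise.
Setting net torque to zero: F × 7.1 = 3031 → F = 3031 / 7.1 = 427 N.

F ≈ 427 N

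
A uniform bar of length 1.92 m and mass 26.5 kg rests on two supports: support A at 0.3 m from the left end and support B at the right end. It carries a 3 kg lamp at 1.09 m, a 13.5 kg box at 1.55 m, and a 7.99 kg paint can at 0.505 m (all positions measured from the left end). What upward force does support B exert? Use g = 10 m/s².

R_B ≈ 237 N

Taking torques about support A:
Beam weight: 26.5 × 10 = 265 N down at 0.96 m → arm 0.66 m, τ = 265 × 0.66 = 174.9 N·m clockwise.
Lamp: 3 × 10 = 30 N down at 1.09 m → arm 0.79 m, τ = 30 × 0.79 = 23.7 N·m clockwise.
Box: 13.5 × 10 = 135 N down at 1.55 m → arm 1.25 m, τ = 135 × 1.25 = 168.8 N·m clockwise.
Paint can: 7.99 × 10 = 79.9 N down at 0.505 m → arm 0.205 m, τ = 79.9 × 0.205 = 16.38 N·m clockwise.
Net load moment about support A = 383.8 N·m clockwise.
Reaction R at support B is upward at 1.92 m, arm 1.62 m → moment R × 1.62 counterclockwise.
For rotational equilibrium, R × 1.62 = 383.8, so R = 237 N.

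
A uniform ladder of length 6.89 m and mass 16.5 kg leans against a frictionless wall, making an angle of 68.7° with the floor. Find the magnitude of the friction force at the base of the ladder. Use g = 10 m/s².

Taking torques about the foot of the ladder:
Ladder weight 16.5×10 = 165 N acts at 3.445 m along the ladder; its horizontal arm is 3.445·cos68.7° = 1.251 m → τ = 206.4 N·m clockwise.
Wall normal N acts horizontally at the top; its moment arm is the height L sinθ = 6.89·sin68.7° = 6.419 m, counterclockwise.
Setting net torque to zero: N × 6.419 = 206.4 → N = 32.2 N.
ΣFx = 0: friction at the foot balances the wall's push, so f = N_wall = 32.2 N.

f ≈ 32.2 N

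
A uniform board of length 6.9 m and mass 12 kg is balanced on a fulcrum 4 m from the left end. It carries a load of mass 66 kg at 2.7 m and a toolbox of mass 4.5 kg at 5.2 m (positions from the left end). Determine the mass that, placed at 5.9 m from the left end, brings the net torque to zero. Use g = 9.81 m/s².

About the fulcrum (at 4 m from the left end):
Beam weight: 12 × 9.81 = 117.7 N down at 3.45 m → arm 0.55 m, τ = 117.7 × 0.55 = 64.74 N·m counterclockwise.
Load: 66 × 9.81 = 647.5 N down at 2.7 m → arm 1.3 m, τ = 647.5 × 1.3 = 841.8 N·m counterclockwise.
Toolbox: 4.5 × 9.81 = 44.15 N down at 5.2 m → arm 1.2 m, τ = 44.15 × 1.2 = 52.98 N·m clockwise.
Net moment of known loads = 853.6 N·m counterclockwise.
An unknown mass m at 5.9 m has arm 1.9 m; its moment is m·g·1.9 clockwise.
For rotational equilibrium, m × 9.81 × 1.9 = 853.6, so m = 853.6 / (9.81 × 1.9) = 45.8 kg.

m ≈ 45.8 kg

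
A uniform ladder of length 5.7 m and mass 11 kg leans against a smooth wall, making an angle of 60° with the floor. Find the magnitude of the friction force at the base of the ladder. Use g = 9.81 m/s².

Choose the foot of the ladder as the axis so the floor normal and friction both act there and drop out.
Ladder weight 11×9.81 = 107.9 N acts at 2.85 m along the ladder; its horizontal arm is 2.85·cos60° = 1.425 m → τ = 153.8 N·m clockwise.
Wall normal N acts horizontally at the top; its moment arm is the height L sinθ = 5.7·sin60° = 4.936 m, counterclockwise.
Setting net torque to zero: N × 4.936 = 153.8 → N = 31.2 N.
ΣFx = 0: friction at the foot balances the wall's push, so f = N_wall = 31.2 N.

f ≈ 31.2 N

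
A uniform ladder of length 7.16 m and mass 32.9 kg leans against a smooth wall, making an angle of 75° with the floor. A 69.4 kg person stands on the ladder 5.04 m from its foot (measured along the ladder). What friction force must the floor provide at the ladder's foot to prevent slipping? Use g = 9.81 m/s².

Sum moments about the foot of the ladder (the floor normal and friction both act there and drop out).
Ladder weight 32.9×9.81 = 322.7 N acts at 3.58 m along the ladder; its horizontal arm is 3.58·cos75° = 0.9266 m → τ = 299 N·m clockwise.
Person: 69.4×9.81 = 680.8 N at 5.04 m → arm 1.304 m → τ = 887.8 N·m clockwise.
Wall normal N acts horizontally at the top; its moment arm is the height L sinθ = 7.16·sin75° = 6.916 m, counterclockwise.
Balancing moments: N × 6.916 = 1187, giving N = 172 N.
ΣFx = 0: friction at the foot balances the wall's push, so f = N_wall = 172 N.

f ≈ 172 N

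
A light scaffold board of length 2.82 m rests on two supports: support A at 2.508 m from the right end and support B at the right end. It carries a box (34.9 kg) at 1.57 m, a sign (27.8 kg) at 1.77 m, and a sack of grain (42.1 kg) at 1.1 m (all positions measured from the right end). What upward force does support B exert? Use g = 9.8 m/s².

Choose support A as the axis so its reaction then has zero moment arm.
Box: 34.9 × 9.8 = 342 N down at 1.57 m → arm 0.938 m, τ = 342 × 0.938 = 320.8 N·m clockwise.
Sign: 27.8 × 9.8 = 272.4 N down at 1.77 m → arm 0.738 m, τ = 272.4 × 0.738 = 201 N·m clockwise.
Sack of grain: 42.1 × 9.8 = 412.6 N down at 1.1 m → arm 1.408 m, τ = 412.6 × 1.408 = 580.9 N·m clockwise.
Net load moment about support A = 1103 N·m clockwise.
Reaction R at support B is upward at 0 m, arm 2.508 m → moment R × 2.508 counterclockwise.
Setting net torque to zero: R × 2.508 = 1103 → R = 440 N.

R_B ≈ 440 N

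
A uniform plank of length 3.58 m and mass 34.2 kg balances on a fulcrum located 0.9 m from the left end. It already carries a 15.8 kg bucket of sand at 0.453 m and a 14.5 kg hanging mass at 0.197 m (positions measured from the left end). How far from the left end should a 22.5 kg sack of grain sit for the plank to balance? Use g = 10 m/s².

About the fulcrum (at 0.9 m from the left end):
Beam weight: 34.2 × 10 = 342 N down at 1.79 m → arm 0.89 m, τ = 342 × 0.89 = 304.4 N·m clockwise.
Bucket of sand: 15.8 × 10 = 158 N down at 0.453 m → arm 0.447 m, τ = 158 × 0.447 = 70.63 N·m counterclockwise.
Hanging mass: 14.5 × 10 = 145 N down at 0.197 m → arm 0.703 m, τ = 145 × 0.703 = 101.9 N·m counterclockwise.
Net moment of existing loads = 131.9 N·m clockwise.
The sack of grain weighs 22.5 × 10 = 225 N and must supply an equal counterclockwise moment, so its lever arm about the fulcrum is 131.9 / 225 = 0.586 m.
That puts it at 0.9 − 0.586 = 0.314 m from the left end.

x ≈ 0.314 m from the left end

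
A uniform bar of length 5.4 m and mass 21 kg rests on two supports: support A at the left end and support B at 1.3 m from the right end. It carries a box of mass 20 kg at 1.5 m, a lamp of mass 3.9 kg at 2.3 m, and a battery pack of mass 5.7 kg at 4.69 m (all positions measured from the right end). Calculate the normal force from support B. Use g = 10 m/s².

R_B ≈ 368 N

Sum moments about support A (its reaction then has zero moment arm).
Beam weight: 21 × 10 = 210 N down at 2.7 m → arm 2.7 m, τ = 210 × 2.7 = 567 N·m clockwise.
Box: 20 × 10 = 200 N down at 1.5 m → arm 3.9 m, τ = 200 × 3.9 = 780 N·m clockwise.
Lamp: 3.9 × 10 = 39 N down at 2.3 m → arm 3.1 m, τ = 39 × 3.1 = 120.9 N·m clockwise.
Battery pack: 5.7 × 10 = 57 N down at 4.69 m → arm 0.71 m, τ = 57 × 0.71 = 40.47 N·m clockwise.
Net load moment about support A = 1508 N·m clockwise.
Reaction R at support B is upward at 1.3 m, arm 4.1 m → moment R × 4.1 counterclockwise.
Στ = 0 ⇒ R × 4.1 = 1508 ⇒ R = 368 N.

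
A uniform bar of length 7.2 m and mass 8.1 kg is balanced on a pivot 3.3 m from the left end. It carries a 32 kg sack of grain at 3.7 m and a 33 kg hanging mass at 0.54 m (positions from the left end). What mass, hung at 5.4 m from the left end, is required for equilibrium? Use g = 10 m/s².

m ≈ 36.1 kg

Sum moments about the pivot (at 3.3 m from the left end) (the support reaction has zero arm there).
Beam weight: 8.1 × 10 = 81 N down at 3.6 m → arm 0.3 m, τ = 81 × 0.3 = 24.3 N·m clockwise.
Sack of grain: 32 × 10 = 320 N down at 3.7 m → arm 0.4 m, τ = 320 × 0.4 = 128 N·m clockwise.
Hanging mass: 33 × 10 = 330 N down at 0.54 m → arm 2.76 m, τ = 330 × 2.76 = 910.8 N·m counterclockwise.
Net moment of known loads = 758.5 N·m counterclockwise.
An unknown mass m at 5.4 m has arm 2.1 m; its moment is m·g·2.1 clockwise.
Setting net torque to zero: m × 10 × 2.1 = 758.5 → m = 758.5 / (10 × 2.1) = 36.1 kg.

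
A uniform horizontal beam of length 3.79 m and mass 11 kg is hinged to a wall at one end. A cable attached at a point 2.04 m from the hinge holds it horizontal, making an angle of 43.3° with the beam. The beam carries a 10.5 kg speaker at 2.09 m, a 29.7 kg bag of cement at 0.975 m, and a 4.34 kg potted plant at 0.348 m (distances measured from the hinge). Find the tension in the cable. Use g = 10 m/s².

Taking torques about the hinge:
Beam weight: 11 × 10 = 110 N down at 1.895 m → arm 1.895 m, τ = 110 × 1.895 = 208.4 N·m clockwise.
Speaker: 10.5 × 10 = 105 N down at 2.09 m → arm 2.09 m, τ = 105 × 2.09 = 219.4 N·m clockwise.
Bag of cement: 29.7 × 10 = 297 N down at 0.975 m → arm 0.975 m, τ = 297 × 0.975 = 289.6 N·m clockwise.
Potted plant: 4.34 × 10 = 43.4 N down at 0.348 m → arm 0.348 m, τ = 43.4 × 0.348 = 15.1 N·m clockwise.
Total clockwise load moment = 732.5 N·m.
The cable tension T acts at 2.04 m; only its component perpendicular to the beam, T sinθ, produces torque. sin 43.3° = 0.6858.
Balancing moments: T × 2.04 × 0.6858 = 732.5, giving T = 732.5 / 1.399 = 524 N.

T ≈ 524 N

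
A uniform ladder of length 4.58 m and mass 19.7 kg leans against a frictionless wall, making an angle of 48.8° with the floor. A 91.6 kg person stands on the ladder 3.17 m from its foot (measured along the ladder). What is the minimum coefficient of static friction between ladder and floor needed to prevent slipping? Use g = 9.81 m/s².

μ_min ≈ 0.576

About the foot of the ladder:
Ladder weight 19.7×9.81 = 193.3 N acts at 2.29 m along the ladder; its horizontal arm is 2.29·cos48.8° = 1.508 m → τ = 291.5 N·m clockwise.
Person: 91.6×9.81 = 898.6 N at 3.17 m → arm 2.088 m → τ = 1876 N·m clockwise.
Wall normal N acts horizontally at the top; its moment arm is the height L sinθ = 4.58·sin48.8° = 3.446 m, counterclockwise.
Balancing moments: N × 3.446 = 2168, giving N = 629.1 N.
ΣFx = 0 ⇒ f = N_wall = 629.1 N. ΣFy = 0 ⇒ N_floor = 1092 N.
μ_min = f / N_floor = 629.1 / 1092 = 0.576.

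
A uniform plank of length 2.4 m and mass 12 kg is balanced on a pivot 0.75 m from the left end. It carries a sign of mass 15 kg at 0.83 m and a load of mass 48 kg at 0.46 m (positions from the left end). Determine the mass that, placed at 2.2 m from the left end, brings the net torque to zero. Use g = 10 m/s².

m ≈ 5.05 kg

Taking torques about the pivot (at 0.75 m from the left end):
Beam weight: 12 × 10 = 120 N down at 1.2 m → arm 0.45 m, τ = 120 × 0.45 = 54 N·m clockwise.
Sign: 15 × 10 = 150 N down at 0.83 m → arm 0.08 m, τ = 150 × 0.08 = 12 N·m clockwise.
Load: 48 × 10 = 480 N down at 0.46 m → arm 0.29 m, τ = 480 × 0.29 = 139.2 N·m counterclockwise.
Net moment of known loads = 73.2 N·m counterclockwise.
An unknown mass m at 2.2 m has arm 1.45 m; its moment is m·g·1.45 clockwise.
For rotational equilibrium, m × 10 × 1.45 = 73.2, so m = 73.2 / (10 × 1.45) = 5.05 kg.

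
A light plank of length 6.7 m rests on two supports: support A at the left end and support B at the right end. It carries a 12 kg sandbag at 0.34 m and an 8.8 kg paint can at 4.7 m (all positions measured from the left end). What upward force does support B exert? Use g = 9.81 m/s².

R_B ≈ 66.5 N

Sum moments about support A (its reaction then has zero moment arm).
Sandbag: 12 × 9.81 = 117.7 N down at 0.34 m → arm 0.34 m, τ = 117.7 × 0.34 = 40.02 N·m clockwise.
Paint can: 8.8 × 9.81 = 86.33 N down at 4.7 m → arm 4.7 m, τ = 86.33 × 4.7 = 405.8 N·m clockwise.
Net load moment about support A = 445.8 N·m clockwise.
Reaction R at support B is upward at 6.7 m, arm 6.7 m → moment R × 6.7 counterclockwise.
Στ = 0 ⇒ R × 6.7 = 445.8 ⇒ R = 66.5 N.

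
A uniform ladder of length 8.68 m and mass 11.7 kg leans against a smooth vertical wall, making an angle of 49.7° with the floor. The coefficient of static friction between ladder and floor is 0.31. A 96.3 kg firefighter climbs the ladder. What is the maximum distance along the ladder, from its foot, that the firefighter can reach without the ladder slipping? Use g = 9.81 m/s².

Choose the foot of the ladder as the axis so the floor normal and friction both act there and drop out.
Ladder weight 11.7×9.81 = 114.8 N acts at 4.34 m along the ladder; its horizontal arm is 4.34·cos49.7° = 2.807 m → τ = 322.2 N·m clockwise.
Firefighter weight 96.3×9.81 = 944.7 N at distance d → arm d·cos49.7° → τ = 944.7·d·0.6468 clockwise.
Wall normal N at the top has arm L sinθ = 6.62 m counterclockwise, so Στ = 0 gives N·6.62 = 322.2 + 611·d.
ΣFy = 0 ⇒ N_floor = 1060 N, so the maximum friction is μ_s·N_floor = 0.31×1060 = 328.6 N. ΣFx = 0 ⇒ N_wall = f, so at the slipping point N = 328.6 N.
Substituting: 328.6×6.62 = 322.2 + 611·d ⇒ d = (2175 − 322.2) / 611 = 3.03 m.

d ≈ 3.03 m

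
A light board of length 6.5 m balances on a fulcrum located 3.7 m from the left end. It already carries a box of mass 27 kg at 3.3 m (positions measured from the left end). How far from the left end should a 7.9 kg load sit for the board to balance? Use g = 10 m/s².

x ≈ 5.07 m from the left end

Sum moments about the fulcrum (at 3.7 m from the left end) (the support reaction has zero arm there).
Box: 27 × 10 = 270 N down at 3.3 m → arm 0.4 m, τ = 270 × 0.4 = 108 N·m counterclockwise.
Net moment of existing loads = 108 N·m counterclockwise.
The load weighs 7.9 × 10 = 79 N and must supply an equal clockwise moment, so its lever arm about the fulcrum is 108 / 79 = 1.37 m.
That puts it at 3.7 + 1.37 = 5.07 m from the left end.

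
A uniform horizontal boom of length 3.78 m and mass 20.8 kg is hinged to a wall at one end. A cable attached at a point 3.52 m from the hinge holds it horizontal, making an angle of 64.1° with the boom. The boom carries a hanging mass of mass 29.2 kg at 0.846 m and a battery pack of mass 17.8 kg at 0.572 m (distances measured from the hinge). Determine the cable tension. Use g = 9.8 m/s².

T ≈ 230 N

Sum moments about the hinge (the unknown hinge reaction has zero arm there).
Beam weight: 20.8 × 9.8 = 203.8 N down at 1.89 m → arm 1.89 m, τ = 203.8 × 1.89 = 385.2 N·m clockwise.
Hanging mass: 29.2 × 9.8 = 286.2 N down at 0.846 m → arm 0.846 m, τ = 286.2 × 0.846 = 242.1 N·m clockwise.
Battery pack: 17.8 × 9.8 = 174.4 N down at 0.572 m → arm 0.572 m, τ = 174.4 × 0.572 = 99.76 N·m clockwise.
Total clockwise load moment = 727.1 N·m.
The cable tension T acts at 3.52 m; only its component perpendicular to the boom, T sinθ, produces torque. sin 64.1° = 0.8996.
For rotational equilibrium, T × 3.52 × 0.8996 = 727.1, so T = 727.1 / 3.167 = 230 N.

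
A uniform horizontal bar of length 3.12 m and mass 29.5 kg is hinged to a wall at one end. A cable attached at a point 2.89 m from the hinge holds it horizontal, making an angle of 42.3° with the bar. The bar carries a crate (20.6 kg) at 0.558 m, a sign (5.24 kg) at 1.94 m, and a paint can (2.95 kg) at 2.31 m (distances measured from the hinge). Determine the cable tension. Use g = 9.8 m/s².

About the hinge:
Beam weight: 29.5 × 9.8 = 289.1 N down at 1.56 m → arm 1.56 m, τ = 289.1 × 1.56 = 451 N·m clockwise.
Crate: 20.6 × 9.8 = 201.9 N down at 0.558 m → arm 0.558 m, τ = 201.9 × 0.558 = 112.7 N·m clockwise.
Sign: 5.24 × 9.8 = 51.35 N down at 1.94 m → arm 1.94 m, τ = 51.35 × 1.94 = 99.62 N·m clockwise.
Paint can: 2.95 × 9.8 = 28.91 N down at 2.31 m → arm 2.31 m, τ = 28.91 × 2.31 = 66.78 N·m clockwise.
Total clockwise load moment = 730.1 N·m.
The cable tension T acts at 2.89 m; only its component perpendicular to the bar, T sinθ, produces torque. sin 42.3° = 0.673.
Balancing moments: T × 2.89 × 0.673 = 730.1, giving T = 730.1 / 1.945 = 375 N.

T ≈ 375 N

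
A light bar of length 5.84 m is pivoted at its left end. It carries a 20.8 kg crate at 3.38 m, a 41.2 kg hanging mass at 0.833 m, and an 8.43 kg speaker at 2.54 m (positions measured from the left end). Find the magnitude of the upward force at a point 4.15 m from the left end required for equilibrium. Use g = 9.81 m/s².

F ≈ 298 N

Take moments about the left end.
Crate: 20.8 × 9.81 = 204 N down at 3.38 m → arm 3.38 m, τ = 204 × 3.38 = 689.5 N·m clockwise.
Hanging mass: 41.2 × 9.81 = 404.2 N down at 0.833 m → arm 0.833 m, τ = 404.2 × 0.833 = 336.7 N·m clockwise.
Speaker: 8.43 × 9.81 = 82.7 N down at 2.54 m → arm 2.54 m, τ = 82.7 × 2.54 = 210.1 N·m clockwise.
Net moment of the loads = 1236 N·m clockwise.
The upward force F acts at a point 4.15 m from the left end, arm 4.15 m, giving F × 4.15 counterclockwise.
Setting net torque to zero: F × 4.15 = 1236 → F = 1236 / 4.15 = 298 N.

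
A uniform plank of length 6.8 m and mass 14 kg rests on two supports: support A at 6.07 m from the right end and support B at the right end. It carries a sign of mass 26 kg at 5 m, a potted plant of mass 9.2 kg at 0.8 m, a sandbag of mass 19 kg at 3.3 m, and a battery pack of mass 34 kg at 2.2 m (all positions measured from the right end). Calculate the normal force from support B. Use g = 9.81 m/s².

Choose support A as the axis so its reaction then has zero moment arm.
Beam weight: 14 × 9.81 = 137.3 N down at 3.4 m → arm 2.67 m, τ = 137.3 × 2.67 = 366.6 N·m clockwise.
Sign: 26 × 9.81 = 255.1 N down at 5 m → arm 1.07 m, τ = 255.1 × 1.07 = 273 N·m clockwise.
Potted plant: 9.2 × 9.81 = 90.25 N down at 0.8 m → arm 5.27 m, τ = 90.25 × 5.27 = 475.6 N·m clockwise.
Sandbag: 19 × 9.81 = 186.4 N down at 3.3 m → arm 2.77 m, τ = 186.4 × 2.77 = 516.3 N·m clockwise.
Battery pack: 34 × 9.81 = 333.5 N down at 2.2 m → arm 3.87 m, τ = 333.5 × 3.87 = 1291 N·m clockwise.
Net load moment about support A = 2922 N·m clockwise.
Reaction R at support B is upward at 0 m, arm 6.07 m → moment R × 6.07 counterclockwise.
For rotational equilibrium, R × 6.07 = 2922, so R = 481 N.

R_B ≈ 481 N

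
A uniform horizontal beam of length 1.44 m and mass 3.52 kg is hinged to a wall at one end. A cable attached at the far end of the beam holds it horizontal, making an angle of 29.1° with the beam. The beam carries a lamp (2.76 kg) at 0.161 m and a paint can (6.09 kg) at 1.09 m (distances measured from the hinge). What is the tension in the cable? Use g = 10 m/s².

T ≈ 137 N

Sum moments about the hinge (the unknown hinge reaction has zero arm there).
Beam weight: 3.52 × 10 = 35.2 N down at 0.72 m → arm 0.72 m, τ = 35.2 × 0.72 = 25.34 N·m clockwise.
Lamp: 2.76 × 10 = 27.6 N down at 0.161 m → arm 0.161 m, τ = 27.6 × 0.161 = 4.444 N·m clockwise.
Paint can: 6.09 × 10 = 60.9 N down at 1.09 m → arm 1.09 m, τ = 60.9 × 1.09 = 66.38 N·m clockwise.
Total clockwise load moment = 96.16 N·m.
The cable tension T acts at 1.44 m; only its component perpendicular to the beam, T sinθ, produces torque. sin 29.1° = 0.4863.
Στ = 0 ⇒ T × 1.44 × 0.4863 = 96.16 ⇒ T = 96.16 / 0.7003 = 137 N.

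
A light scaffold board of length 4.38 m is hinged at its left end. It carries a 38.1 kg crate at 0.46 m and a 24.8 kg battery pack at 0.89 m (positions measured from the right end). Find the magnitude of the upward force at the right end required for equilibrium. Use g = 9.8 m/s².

F ≈ 528 N

Taking torques about the left end:
Crate: 38.1 × 9.8 = 373.4 N down at 0.46 m → arm 3.92 m, τ = 373.4 × 3.92 = 1464 N·m clockwise.
Battery pack: 24.8 × 9.8 = 243 N down at 0.89 m → arm 3.49 m, τ = 243 × 3.49 = 848.1 N·m clockwise.
Net moment of the loads = 2312 N·m clockwise.
The upward force F acts at the right end, arm 4.38 m, giving F × 4.38 counterclockwise.
Balancing moments: F × 4.38 = 2312, giving F = 2312 / 4.38 = 528 N.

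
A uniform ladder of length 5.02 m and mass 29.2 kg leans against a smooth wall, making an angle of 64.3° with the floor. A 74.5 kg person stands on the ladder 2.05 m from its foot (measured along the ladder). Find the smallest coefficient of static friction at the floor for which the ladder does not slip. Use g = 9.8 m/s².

About the foot of the ladder:
Ladder weight 29.2×9.8 = 286.2 N acts at 2.51 m along the ladder; its horizontal arm is 2.51·cos64.3° = 1.088 m → τ = 311.4 N·m clockwise.
Person: 74.5×9.8 = 730.1 N at 2.05 m → arm 0.889 m → τ = 649.1 N·m clockwise.
Wall normal N acts horizontally at the top; its moment arm is the height L sinθ = 5.02·sin64.3° = 4.523 m, counterclockwise.
For rotational equilibrium, N × 4.523 = 960.5, so N = 212.4 N.
ΣFx = 0 ⇒ f = N_wall = 212.4 N. ΣFy = 0 ⇒ N_floor = 1016 N.
μ_min = f / N_floor = 212.4 / 1016 = 0.209.

μ_min ≈ 0.209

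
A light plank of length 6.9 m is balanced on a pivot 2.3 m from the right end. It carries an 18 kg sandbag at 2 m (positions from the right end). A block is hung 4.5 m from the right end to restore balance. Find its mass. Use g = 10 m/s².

Take moments about the pivot (at 2.3 m from the right end).
Sandbag: 18 × 10 = 180 N down at 2 m → arm 0.3 m, τ = 180 × 0.3 = 54 N·m clockwise.
Net moment of known loads = 54 N·m clockwise.
An unknown mass m at 4.5 m has arm 2.2 m; its moment is m·g·2.2 counterclockwise.
Στ = 0 ⇒ m × 10 × 2.2 = 54 ⇒ m = 54 / (10 × 2.2) = 2.45 kg.

m ≈ 2.45 kg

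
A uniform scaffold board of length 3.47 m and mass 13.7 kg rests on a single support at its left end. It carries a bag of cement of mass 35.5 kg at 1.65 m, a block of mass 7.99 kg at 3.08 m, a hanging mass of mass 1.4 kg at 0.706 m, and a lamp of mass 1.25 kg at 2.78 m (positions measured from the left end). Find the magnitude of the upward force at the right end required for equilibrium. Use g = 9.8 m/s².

F ≈ 315 N

Sum moments about the left end (the unknown pivot reaction has zero arm there).
Beam weight: 13.7 × 9.8 = 134.3 N down at 1.735 m → arm 1.735 m, τ = 134.3 × 1.735 = 233 N·m clockwise.
Bag of cement: 35.5 × 9.8 = 347.9 N down at 1.65 m → arm 1.65 m, τ = 347.9 × 1.65 = 574 N·m clockwise.
Block: 7.99 × 9.8 = 78.3 N down at 3.08 m → arm 3.08 m, τ = 78.3 × 3.08 = 241.2 N·m clockwise.
Hanging mass: 1.4 × 9.8 = 13.72 N down at 0.706 m → arm 0.706 m, τ = 13.72 × 0.706 = 9.686 N·m clockwise.
Lamp: 1.25 × 9.8 = 12.25 N down at 2.78 m → arm 2.78 m, τ = 12.25 × 2.78 = 34.05 N·m clockwise.
Net moment of the loads = 1092 N·m clockwise.
The upward force F acts at the right end, arm 3.47 m, giving F × 3.47 counterclockwise.
Balancing moments: F × 3.47 = 1092, giving F = 1092 / 3.47 = 315 N.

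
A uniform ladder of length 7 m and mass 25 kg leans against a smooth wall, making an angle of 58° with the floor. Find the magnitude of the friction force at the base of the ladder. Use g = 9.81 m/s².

Take moments about the foot of the ladder.
Ladder weight 25×9.81 = 245.2 N acts at 3.5 m along the ladder; its horizontal arm is 3.5·cos58° = 1.855 m → τ = 454.8 N·m clockwise.
Wall normal N acts horizontally at the top; its moment arm is the height L sinθ = 7·sin58° = 5.936 m, counterclockwise.
Balancing moments: N × 5.936 = 454.8, giving N = 76.6 N.
ΣFx = 0: friction at the foot balances the wall's push, so f = N_wall = 76.6 N.

f ≈ 76.6 N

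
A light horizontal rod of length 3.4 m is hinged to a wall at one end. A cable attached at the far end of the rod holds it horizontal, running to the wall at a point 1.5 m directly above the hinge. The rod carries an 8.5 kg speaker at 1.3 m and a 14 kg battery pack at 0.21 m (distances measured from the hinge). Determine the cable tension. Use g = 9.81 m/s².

Take moments about the hinge.
Speaker: 8.5 × 9.81 = 83.39 N down at 1.3 m → arm 1.3 m, τ = 83.39 × 1.3 = 108.4 N·m clockwise.
Battery pack: 14 × 9.81 = 137.3 N down at 0.21 m → arm 0.21 m, τ = 137.3 × 0.21 = 28.83 N·m clockwise.
Total clockwise load moment = 137.2 N·m.
The cable tension T acts at 3.4 m; only its component perpendicular to the rod, T sinθ, produces torque. sinθ = h/√(h²+d²) = 1.5/√(1.5²+3.4²) = 0.4036.
Setting net torque to zero: T × 3.4 × 0.4036 = 137.2 → T = 137.2 / 1.372 = 100 N.

T ≈ 100 N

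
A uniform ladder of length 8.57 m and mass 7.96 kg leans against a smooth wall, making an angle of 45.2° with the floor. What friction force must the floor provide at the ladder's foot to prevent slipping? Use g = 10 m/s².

Take moments about the foot of the ladder.
Ladder weight 7.96×10 = 79.6 N acts at 4.285 m along the ladder; its horizontal arm is 4.285·cos45.2° = 3.019 m → τ = 240.3 N·m clockwise.
Wall normal N acts horizontally at the top; its moment arm is the height L sinθ = 8.57·sin45.2° = 6.081 m, counterclockwise.
Balancing moments: N × 6.081 = 240.3, giving N = 39.5 N.
ΣFx = 0: friction at the foot balances the wall's push, so f = N_wall = 39.5 N.

f ≈ 39.5 N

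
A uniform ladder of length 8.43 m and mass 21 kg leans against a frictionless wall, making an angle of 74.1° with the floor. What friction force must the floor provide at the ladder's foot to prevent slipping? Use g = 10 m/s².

Choose the foot of the ladder as the axis so the floor normal and friction both act there and drop out.
Ladder weight 21×10 = 210 N acts at 4.215 m along the ladder; its horizontal arm is 4.215·cos74.1° = 1.155 m → τ = 242.6 N·m clockwise.
Wall normal N acts horizontally at the top; its moment arm is the height L sinθ = 8.43·sin74.1° = 8.107 m, counterclockwise.
Στ = 0 ⇒ N × 8.107 = 242.6 ⇒ N = 29.9 N.
ΣFx = 0: friction at the foot balances the wall's push, so f = N_wall = 29.9 N.

f ≈ 29.9 N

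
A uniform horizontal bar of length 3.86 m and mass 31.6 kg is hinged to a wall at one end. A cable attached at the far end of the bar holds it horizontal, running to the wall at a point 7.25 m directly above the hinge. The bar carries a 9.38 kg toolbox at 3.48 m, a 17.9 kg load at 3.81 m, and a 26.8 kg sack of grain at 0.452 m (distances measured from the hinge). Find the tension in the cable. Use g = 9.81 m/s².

Taking torques about the hinge:
Beam weight: 31.6 × 9.81 = 310 N down at 1.93 m → arm 1.93 m, τ = 310 × 1.93 = 598.3 N·m clockwise.
Toolbox: 9.38 × 9.81 = 92.02 N down at 3.48 m → arm 3.48 m, τ = 92.02 × 3.48 = 320.2 N·m clockwise.
Load: 17.9 × 9.81 = 175.6 N down at 3.81 m → arm 3.81 m, τ = 175.6 × 3.81 = 669 N·m clockwise.
Sack of grain: 26.8 × 9.81 = 262.9 N down at 0.452 m → arm 0.452 m, τ = 262.9 × 0.452 = 118.8 N·m clockwise.
Total clockwise load moment = 1706 N·m.
The cable tension T acts at 3.86 m; only its component perpendicular to the bar, T sinθ, produces torque. sinθ = h/√(h²+d²) = 7.25/√(7.25²+3.86²) = 0.8827.
For rotational equilibrium, T × 3.86 × 0.8827 = 1706, so T = 1706 / 3.407 = 501 N.

T ≈ 501 N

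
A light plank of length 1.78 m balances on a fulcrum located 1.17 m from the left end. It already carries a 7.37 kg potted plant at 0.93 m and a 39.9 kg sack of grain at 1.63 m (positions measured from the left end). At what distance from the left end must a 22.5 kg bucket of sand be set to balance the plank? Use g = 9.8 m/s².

Sum moments about the fulcrum (at 1.17 m from the left end) (the support reaction has zero arm there).
Potted plant: 7.37 × 9.8 = 72.23 N down at 0.93 m → arm 0.24 m, τ = 72.23 × 0.24 = 17.34 N·m counterclockwise.
Sack of grain: 39.9 × 9.8 = 391 N down at 1.63 m → arm 0.46 m, τ = 391 × 0.46 = 179.9 N·m clockwise.
Net moment of existing loads = 162.6 N·m clockwise.
The bucket of sand weighs 22.5 × 9.8 = 220.5 N and must supply an equal counterclockwise moment, so its lever arm about the fulcrum is 162.6 / 220.5 = 0.737 m.
That puts it at 1.17 − 0.737 = 0.433 m from the left end.

x ≈ 0.433 m from the left end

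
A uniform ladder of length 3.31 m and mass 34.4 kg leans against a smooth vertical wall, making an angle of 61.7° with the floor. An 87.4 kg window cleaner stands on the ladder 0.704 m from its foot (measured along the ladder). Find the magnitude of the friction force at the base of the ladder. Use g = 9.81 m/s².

f ≈ 189 N

Take moments about the foot of the ladder.
Ladder weight 34.4×9.81 = 337.5 N acts at 1.655 m along the ladder; its horizontal arm is 1.655·cos61.7° = 0.7846 m → τ = 264.8 N·m clockwise.
Window cleaner: 87.4×9.81 = 857.4 N at 0.704 m → arm 0.3338 m → τ = 286.2 N·m clockwise.
Wall normal N acts horizontally at the top; its moment arm is the height L sinθ = 3.31·sin61.7° = 2.914 m, counterclockwise.
Στ = 0 ⇒ N × 2.914 = 551 ⇒ N = 189 N.
ΣFx = 0: friction at the foot balances the wall's push, so f = N_wall = 189 N.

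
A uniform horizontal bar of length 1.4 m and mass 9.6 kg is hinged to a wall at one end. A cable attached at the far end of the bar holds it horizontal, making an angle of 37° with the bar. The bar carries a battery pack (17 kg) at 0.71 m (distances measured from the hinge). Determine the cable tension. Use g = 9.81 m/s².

About the hinge:
Beam weight: 9.6 × 9.81 = 94.18 N down at 0.7 m → arm 0.7 m, τ = 94.18 × 0.7 = 65.93 N·m clockwise.
Battery pack: 17 × 9.81 = 166.8 N down at 0.71 m → arm 0.71 m, τ = 166.8 × 0.71 = 118.4 N·m clockwise.
Total clockwise load moment = 184.3 N·m.
The cable tension T acts at 1.4 m; only its component perpendicular to the bar, T sinθ, produces torque. sin 37° = 0.6018.
Στ = 0 ⇒ T × 1.4 × 0.6018 = 184.3 ⇒ T = 184.3 / 0.8425 = 219 N.

T ≈ 219 N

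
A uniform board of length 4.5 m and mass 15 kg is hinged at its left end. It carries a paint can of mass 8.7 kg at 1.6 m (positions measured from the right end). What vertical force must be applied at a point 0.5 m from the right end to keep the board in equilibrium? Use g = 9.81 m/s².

F ≈ 145 N

Sum moments about the left end (the unknown pivot reaction has zero arm there).
Beam weight: 15 × 9.81 = 147.2 N down at 2.25 m → arm 2.25 m, τ = 147.2 × 2.25 = 331.2 N·m clockwise.
Paint can: 8.7 × 9.81 = 85.35 N down at 1.6 m → arm 2.9 m, τ = 85.35 × 2.9 = 247.5 N·m clockwise.
Net moment of the loads = 578.7 N·m clockwise.
The upward force F acts at a point 0.5 m from the right end, arm 4 m, giving F × 4 counterclockwise.
Setting net torque to zero: F × 4 = 578.7 → F = 578.7 / 4 = 145 N.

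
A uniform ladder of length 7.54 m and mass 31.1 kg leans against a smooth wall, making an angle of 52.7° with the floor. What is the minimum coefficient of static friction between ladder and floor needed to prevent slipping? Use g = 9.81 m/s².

μ_min ≈ 0.381

Taking torques about the foot of the ladder:
Ladder weight 31.1×9.81 = 305.1 N acts at 3.77 m along the ladder; its horizontal arm is 3.77·cos52.7° = 2.285 m → τ = 697.2 N·m clockwise.
Wall normal N acts horizontally at the top; its moment arm is the height L sinθ = 7.54·sin52.7° = 5.998 m, counterclockwise.
Στ = 0 ⇒ N × 5.998 = 697.2 ⇒ N = 116.2 N.
ΣFx = 0 ⇒ f = N_wall = 116.2 N. ΣFy = 0 ⇒ N_floor = 305.1 N.
μ_min = f / N_floor = 116.2 / 305.1 = 0.381.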